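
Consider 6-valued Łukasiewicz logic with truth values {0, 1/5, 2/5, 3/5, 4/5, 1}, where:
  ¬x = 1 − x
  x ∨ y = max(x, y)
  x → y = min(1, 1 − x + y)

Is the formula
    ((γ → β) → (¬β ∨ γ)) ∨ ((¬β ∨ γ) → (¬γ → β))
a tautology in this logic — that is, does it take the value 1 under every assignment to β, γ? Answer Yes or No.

Counterexample: take β = 1/5, γ = 0.
γ → β = 0 → 1/5 = 1
¬β = ¬1/5 = 4/5
¬β ∨ γ = 4/5 ∨ 0 = 4/5
(γ → β) → (¬β ∨ γ) = 1 → 4/5 = 4/5
¬β = ¬1/5 = 4/5
¬β ∨ γ = 4/5 ∨ 0 = 4/5
¬γ = ¬0 = 1
¬γ → β = 1 → 1/5 = 1/5
(¬β ∨ γ) → (¬γ → β) = 4/5 → 1/5 = 2/5
((γ → β) → (¬β ∨ γ)) ∨ ((¬β ∨ γ) → (¬γ → β)) = 4/5 ∨ 2/5 = 4/5
This gives 4/5 ≠ 1.

No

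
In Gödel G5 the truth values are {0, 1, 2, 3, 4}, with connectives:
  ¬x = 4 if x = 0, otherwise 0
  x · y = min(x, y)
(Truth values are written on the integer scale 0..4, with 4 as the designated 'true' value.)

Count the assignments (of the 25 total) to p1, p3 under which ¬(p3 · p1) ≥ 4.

9

value 4: 9 assignments (counts)
value 0: 16 assignments
So 9 of the 25 assignments meet the threshold.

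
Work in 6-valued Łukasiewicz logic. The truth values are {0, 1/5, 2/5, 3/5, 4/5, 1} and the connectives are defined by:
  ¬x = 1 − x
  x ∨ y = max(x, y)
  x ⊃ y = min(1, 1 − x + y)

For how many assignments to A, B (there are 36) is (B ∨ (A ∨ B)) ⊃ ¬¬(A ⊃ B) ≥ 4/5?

value 1: 27 assignments (counts)
value 4/5: 3 assignments (counts)
value 3/5: 2 assignments
value 2/5: 2 assignments
value 1/5: 1 assignment
value 0: 1 assignment
So 30 of the 36 assignments meet the threshold.

30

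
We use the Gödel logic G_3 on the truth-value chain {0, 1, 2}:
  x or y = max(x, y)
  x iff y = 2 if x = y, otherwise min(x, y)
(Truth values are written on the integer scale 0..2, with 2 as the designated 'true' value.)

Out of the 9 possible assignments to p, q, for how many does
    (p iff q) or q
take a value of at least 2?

p = 0, q = 0 ↦ 2  ≥
p = 0, q = 1 ↦ 1  <
p = 0, q = 2 ↦ 2  ≥
p = 1, q = 0 ↦ 0  <
p = 1, q = 1 ↦ 2  ≥
p = 1, q = 2 ↦ 2  ≥
p = 2, q = 0 ↦ 0  <
p = 2, q = 1 ↦ 1  <
p = 2, q = 2 ↦ 2  ≥
So 5 of the 9 assignments meet the threshold.

5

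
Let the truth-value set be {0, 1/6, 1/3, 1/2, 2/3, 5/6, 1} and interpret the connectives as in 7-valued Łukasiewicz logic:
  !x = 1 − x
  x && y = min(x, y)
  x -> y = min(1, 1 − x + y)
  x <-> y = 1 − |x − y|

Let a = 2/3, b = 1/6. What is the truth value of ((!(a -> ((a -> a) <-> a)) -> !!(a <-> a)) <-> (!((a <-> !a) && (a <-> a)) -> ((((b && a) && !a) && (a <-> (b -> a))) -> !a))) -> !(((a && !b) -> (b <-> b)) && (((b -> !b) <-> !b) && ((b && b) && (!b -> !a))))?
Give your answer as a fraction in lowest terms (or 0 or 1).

5/6

a -> a = 2/3 -> 2/3 = 1
(a -> a) <-> a = 1 <-> 2/3 = 2/3
a -> ((a -> a) <-> a) = 2/3 -> 2/3 = 1
!(a -> ((a -> a) <-> a)) = !1 = 0
a <-> a = 2/3 <-> 2/3 = 1
!(a <-> a) = !1 = 0
!!(a <-> a) = !0 = 1
!(a -> ((a -> a) <-> a)) -> !!(a <-> a) = 0 -> 1 = 1
!a = !2/3 = 1/3
a <-> !a = 2/3 <-> 1/3 = 2/3
a <-> a = 2/3 <-> 2/3 = 1
(a <-> !a) && (a <-> a) = 2/3 && 1 = 2/3
!((a <-> !a) && (a <-> a)) = !2/3 = 1/3
b && a = 1/6 && 2/3 = 1/6
!a = !2/3 = 1/3
(b && a) && !a = 1/6 && 1/3 = 1/6
b -> a = 1/6 -> 2/3 = 1
a <-> (b -> a) = 2/3 <-> 1 = 2/3
((b && a) && !a) && (a <-> (b -> a)) = 1/6 && 2/3 = 1/6
!a = !2/3 = 1/3
(((b && a) && !a) && (a <-> (b -> a))) -> !a = 1/6 -> 1/3 = 1
!((a <-> !a) && (a <-> a)) -> ((((b && a) && !a) && (a <-> (b -> a))) -> !a) = 1/3 -> 1 = 1
(!(a -> ((a -> a) <-> a)) -> !!(a <-> a)) <-> (!((a <-> !a) && (a <-> a)) -> ((((b && a) && !a) && (a <-> (b -> a))) -> !a)) = 1 <-> 1 = 1
!b = !1/6 = 5/6
a && !b = 2/3 && 5/6 = 2/3
b <-> b = 1/6 <-> 1/6 = 1
(a && !b) -> (b <-> b) = 2/3 -> 1 = 1
!b = !1/6 = 5/6
b -> !b = 1/6 -> 5/6 = 1
!b = !1/6 = 5/6
(b -> !b) <-> !b = 1 <-> 5/6 = 5/6
b && b = 1/6 && 1/6 = 1/6
!b = !1/6 = 5/6
!a = !2/3 = 1/3
!b -> !a = 5/6 -> 1/3 = 1/2
(b && b) && (!b -> !a) = 1/6 && 1/2 = 1/6
((b -> !b) <-> !b) && ((b && b) && (!b -> !a)) = 5/6 && 1/6 = 1/6
((a && !b) -> (b <-> b)) && (((b -> !b) <-> !b) && ((b && b) && (!b -> !a))) = 1 && 1/6 = 1/6
!(((a && !b) -> (b <-> b)) && (((b -> !b) <-> !b) && ((b && b) && (!b -> !a)))) = !1/6 = 5/6
((!(a -> ((a -> a) <-> a)) -> !!(a <-> a)) <-> (!((a <-> !a) && (a <-> a)) -> ((((b && a) && !a) && (a <-> (b -> a))) -> !a))) -> !(((a && !b) -> (b <-> b)) && (((b -> !b) <-> !b) && ((b && b) && (!b -> !a)))) = 1 -> 5/6 = 5/6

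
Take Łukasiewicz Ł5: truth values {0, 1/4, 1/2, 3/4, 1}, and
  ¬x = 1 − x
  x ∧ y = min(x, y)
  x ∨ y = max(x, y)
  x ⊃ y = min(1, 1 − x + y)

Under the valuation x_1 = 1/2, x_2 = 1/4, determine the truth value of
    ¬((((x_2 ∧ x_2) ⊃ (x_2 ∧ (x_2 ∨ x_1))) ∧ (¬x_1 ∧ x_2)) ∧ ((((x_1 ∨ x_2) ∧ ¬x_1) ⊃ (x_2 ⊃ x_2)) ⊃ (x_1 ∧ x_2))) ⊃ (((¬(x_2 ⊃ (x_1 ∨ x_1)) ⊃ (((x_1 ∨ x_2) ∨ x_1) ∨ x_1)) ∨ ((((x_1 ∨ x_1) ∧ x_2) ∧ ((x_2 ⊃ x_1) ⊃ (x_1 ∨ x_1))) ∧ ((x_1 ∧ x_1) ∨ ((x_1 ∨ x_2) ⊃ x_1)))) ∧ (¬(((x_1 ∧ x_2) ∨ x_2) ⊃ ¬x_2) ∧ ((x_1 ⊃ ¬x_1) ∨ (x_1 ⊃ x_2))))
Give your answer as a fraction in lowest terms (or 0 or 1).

1/4

x_2 ∧ x_2 = 1/4 ∧ 1/4 = 1/4
x_2 ∨ x_1 = 1/4 ∨ 1/2 = 1/2
x_2 ∧ (x_2 ∨ x_1) = 1/4 ∧ 1/2 = 1/4
(x_2 ∧ x_2) ⊃ (x_2 ∧ (x_2 ∨ x_1)) = 1/4 ⊃ 1/4 = 1
¬x_1 = ¬1/2 = 1/2
¬x_1 ∧ x_2 = 1/2 ∧ 1/4 = 1/4
((x_2 ∧ x_2) ⊃ (x_2 ∧ (x_2 ∨ x_1))) ∧ (¬x_1 ∧ x_2) = 1 ∧ 1/4 = 1/4
x_1 ∨ x_2 = 1/2 ∨ 1/4 = 1/2
¬x_1 = ¬1/2 = 1/2
(x_1 ∨ x_2) ∧ ¬x_1 = 1/2 ∧ 1/2 = 1/2
x_2 ⊃ x_2 = 1/4 ⊃ 1/4 = 1
((x_1 ∨ x_2) ∧ ¬x_1) ⊃ (x_2 ⊃ x_2) = 1/2 ⊃ 1 = 1
x_1 ∧ x_2 = 1/2 ∧ 1/4 = 1/4
(((x_1 ∨ x_2) ∧ ¬x_1) ⊃ (x_2 ⊃ x_2)) ⊃ (x_1 ∧ x_2) = 1 ⊃ 1/4 = 1/4
(((x_2 ∧ x_2) ⊃ (x_2 ∧ (x_2 ∨ x_1))) ∧ (¬x_1 ∧ x_2)) ∧ ((((x_1 ∨ x_2) ∧ ¬x_1) ⊃ (x_2 ⊃ x_2)) ⊃ (x_1 ∧ x_2)) = 1/4 ∧ 1/4 = 1/4
¬((((x_2 ∧ x_2) ⊃ (x_2 ∧ (x_2 ∨ x_1))) ∧ (¬x_1 ∧ x_2)) ∧ ((((x_1 ∨ x_2) ∧ ¬x_1) ⊃ (x_2 ⊃ x_2)) ⊃ (x_1 ∧ x_2))) = ¬1/4 = 3/4
x_1 ∨ x_1 = 1/2 ∨ 1/2 = 1/2
x_2 ⊃ (x_1 ∨ x_1) = 1/4 ⊃ 1/2 = 1
¬(x_2 ⊃ (x_1 ∨ x_1)) = ¬1 = 0
x_1 ∨ x_2 = 1/2 ∨ 1/4 = 1/2
(x_1 ∨ x_2) ∨ x_1 = 1/2 ∨ 1/2 = 1/2
((x_1 ∨ x_2) ∨ x_1) ∨ x_1 = 1/2 ∨ 1/2 = 1/2
¬(x_2 ⊃ (x_1 ∨ x_1)) ⊃ (((x_1 ∨ x_2) ∨ x_1) ∨ x_1) = 0 ⊃ 1/2 = 1
x_1 ∨ x_1 = 1/2 ∨ 1/2 = 1/2
(x_1 ∨ x_1) ∧ x_2 = 1/2 ∧ 1/4 = 1/4
x_2 ⊃ x_1 = 1/4 ⊃ 1/2 = 1
x_1 ∨ x_1 = 1/2 ∨ 1/2 = 1/2
(x_2 ⊃ x_1) ⊃ (x_1 ∨ x_1) = 1 ⊃ 1/2 = 1/2
((x_1 ∨ x_1) ∧ x_2) ∧ ((x_2 ⊃ x_1) ⊃ (x_1 ∨ x_1)) = 1/4 ∧ 1/2 = 1/4
x_1 ∧ x_1 = 1/2 ∧ 1/2 = 1/2
x_1 ∨ x_2 = 1/2 ∨ 1/4 = 1/2
(x_1 ∨ x_2) ⊃ x_1 = 1/2 ⊃ 1/2 = 1
(x_1 ∧ x_1) ∨ ((x_1 ∨ x_2) ⊃ x_1) = 1/2 ∨ 1 = 1
(((x_1 ∨ x_1) ∧ x_2) ∧ ((x_2 ⊃ x_1) ⊃ (x_1 ∨ x_1))) ∧ ((x_1 ∧ x_1) ∨ ((x_1 ∨ x_2) ⊃ x_1)) = 1/4 ∧ 1 = 1/4
(¬(x_2 ⊃ (x_1 ∨ x_1)) ⊃ (((x_1 ∨ x_2) ∨ x_1) ∨ x_1)) ∨ ((((x_1 ∨ x_1) ∧ x_2) ∧ ((x_2 ⊃ x_1) ⊃ (x_1 ∨ x_1))) ∧ ((x_1 ∧ x_1) ∨ ((x_1 ∨ x_2) ⊃ x_1))) = 1 ∨ 1/4 = 1
x_1 ∧ x_2 = 1/2 ∧ 1/4 = 1/4
(x_1 ∧ x_2) ∨ x_2 = 1/4 ∨ 1/4 = 1/4
¬x_2 = ¬1/4 = 3/4
((x_1 ∧ x_2) ∨ x_2) ⊃ ¬x_2 = 1/4 ⊃ 3/4 = 1
¬(((x_1 ∧ x_2) ∨ x_2) ⊃ ¬x_2) = ¬1 = 0
¬x_1 = ¬1/2 = 1/2
x_1 ⊃ ¬x_1 = 1/2 ⊃ 1/2 = 1
x_1 ⊃ x_2 = 1/2 ⊃ 1/4 = 3/4
(x_1 ⊃ ¬x_1) ∨ (x_1 ⊃ x_2) = 1 ∨ 3/4 = 1
¬(((x_1 ∧ x_2) ∨ x_2) ⊃ ¬x_2) ∧ ((x_1 ⊃ ¬x_1) ∨ (x_1 ⊃ x_2)) = 0 ∧ 1 = 0
((¬(x_2 ⊃ (x_1 ∨ x_1)) ⊃ (((x_1 ∨ x_2) ∨ x_1) ∨ x_1)) ∨ ((((x_1 ∨ x_1) ∧ x_2) ∧ ((x_2 ⊃ x_1) ⊃ (x_1 ∨ x_1))) ∧ ((x_1 ∧ x_1) ∨ ((x_1 ∨ x_2) ⊃ x_1)))) ∧ (¬(((x_1 ∧ x_2) ∨ x_2) ⊃ ¬x_2) ∧ ((x_1 ⊃ ¬x_1) ∨ (x_1 ⊃ x_2))) = 1 ∧ 0 = 0
¬((((x_2 ∧ x_2) ⊃ (x_2 ∧ (x_2 ∨ x_1))) ∧ (¬x_1 ∧ x_2)) ∧ ((((x_1 ∨ x_2) ∧ ¬x_1) ⊃ (x_2 ⊃ x_2)) ⊃ (x_1 ∧ x_2))) ⊃ (((¬(x_2 ⊃ (x_1 ∨ x_1)) ⊃ (((x_1 ∨ x_2) ∨ x_1) ∨ x_1)) ∨ ((((x_1 ∨ x_1) ∧ x_2) ∧ ((x_2 ⊃ x_1) ⊃ (x_1 ∨ x_1))) ∧ ((x_1 ∧ x_1) ∨ ((x_1 ∨ x_2) ⊃ x_1)))) ∧ (¬(((x_1 ∧ x_2) ∨ x_2) ⊃ ¬x_2) ∧ ((x_1 ⊃ ¬x_1) ∨ (x_1 ⊃ x_2)))) = 3/4 ⊃ 0 = 1/4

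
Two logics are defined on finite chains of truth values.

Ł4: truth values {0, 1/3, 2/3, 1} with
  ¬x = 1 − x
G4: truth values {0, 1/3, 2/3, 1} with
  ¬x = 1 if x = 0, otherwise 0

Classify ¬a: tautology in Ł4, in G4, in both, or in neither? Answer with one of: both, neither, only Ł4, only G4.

neither

In Ł4: at a = 1/3 the value is 2/3 — not a tautology.
In G4: at a = 1/3 the value is 0 — not a tautology.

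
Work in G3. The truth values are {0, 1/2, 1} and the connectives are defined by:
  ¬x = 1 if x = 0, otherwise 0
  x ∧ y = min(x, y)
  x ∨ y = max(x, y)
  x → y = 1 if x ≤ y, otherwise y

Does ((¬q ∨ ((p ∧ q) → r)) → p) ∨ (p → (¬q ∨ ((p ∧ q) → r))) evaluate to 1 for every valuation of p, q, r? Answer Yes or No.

At p = 1/2, q = 1/2, r = 1/2, for instance:
¬q = ¬1/2 = 0
p ∧ q = 1/2 ∧ 1/2 = 1/2
(p ∧ q) → r = 1/2 → 1/2 = 1
¬q ∨ ((p ∧ q) → r) = 0 ∨ 1 = 1
(¬q ∨ ((p ∧ q) → r)) → p = 1 → 1/2 = 1/2
p → (¬q ∨ ((p ∧ q) → r)) = 1/2 → 1 = 1
((¬q ∨ ((p ∧ q) → r)) → p) ∨ (p → (¬q ∨ ((p ∧ q) → r))) = 1/2 ∨ 1 = 1
and checking the remaining 26 assignments likewise gives ≥ 1 in every case.

Yes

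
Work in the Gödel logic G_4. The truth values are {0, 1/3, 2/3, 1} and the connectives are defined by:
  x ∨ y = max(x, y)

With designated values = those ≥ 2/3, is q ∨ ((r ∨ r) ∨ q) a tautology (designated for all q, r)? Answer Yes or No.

Counterexample: take q = 0, r = 0.
r ∨ r = 0 ∨ 0 = 0
(r ∨ r) ∨ q = 0 ∨ 0 = 0
q ∨ ((r ∨ r) ∨ q) = 0 ∨ 0 = 0
This gives 0, which is below 2/3.

No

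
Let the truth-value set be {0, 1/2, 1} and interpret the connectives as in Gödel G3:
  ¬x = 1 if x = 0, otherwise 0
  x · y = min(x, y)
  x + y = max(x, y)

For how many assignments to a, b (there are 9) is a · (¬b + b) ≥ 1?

2

a = 0, b = 0 ↦ 0  <
a = 0, b = 1/2 ↦ 0  <
a = 0, b = 1 ↦ 0  <
a = 1/2, b = 0 ↦ 1/2  <
a = 1/2, b = 1/2 ↦ 1/2  <
a = 1/2, b = 1 ↦ 1/2  <
a = 1, b = 0 ↦ 1  ≥
a = 1, b = 1/2 ↦ 1/2  <
a = 1, b = 1 ↦ 1  ≥
So 2 of the 9 assignments meet the threshold.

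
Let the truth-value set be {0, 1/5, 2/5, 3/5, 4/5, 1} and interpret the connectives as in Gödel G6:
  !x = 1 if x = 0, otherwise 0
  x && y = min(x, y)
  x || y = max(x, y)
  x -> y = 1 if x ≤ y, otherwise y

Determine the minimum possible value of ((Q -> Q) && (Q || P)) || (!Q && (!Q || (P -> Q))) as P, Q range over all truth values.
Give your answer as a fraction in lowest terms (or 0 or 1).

1/5

Take P = 0, Q = 1/5:
Q -> Q = 1/5 -> 1/5 = 1
Q || P = 1/5 || 0 = 1/5
(Q -> Q) && (Q || P) = 1 && 1/5 = 1/5
!Q = !1/5 = 0
!Q = !1/5 = 0
P -> Q = 0 -> 1/5 = 1
!Q || (P -> Q) = 0 || 1 = 1
!Q && (!Q || (P -> Q)) = 0 && 1 = 0
((Q -> Q) && (Q || P)) || (!Q && (!Q || (P -> Q))) = 1/5 || 0 = 1/5
No assignment yields a value below 1/5, so this is the minimum.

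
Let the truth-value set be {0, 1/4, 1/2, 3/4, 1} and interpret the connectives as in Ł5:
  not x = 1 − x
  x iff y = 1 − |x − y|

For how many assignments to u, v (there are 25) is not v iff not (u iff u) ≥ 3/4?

value 1: 5 assignments (counts)
value 3/4: 5 assignments (counts)
value 1/2: 5 assignments
value 1/4: 5 assignments
value 0: 5 assignments
So 10 of the 25 assignments meet the threshold.

10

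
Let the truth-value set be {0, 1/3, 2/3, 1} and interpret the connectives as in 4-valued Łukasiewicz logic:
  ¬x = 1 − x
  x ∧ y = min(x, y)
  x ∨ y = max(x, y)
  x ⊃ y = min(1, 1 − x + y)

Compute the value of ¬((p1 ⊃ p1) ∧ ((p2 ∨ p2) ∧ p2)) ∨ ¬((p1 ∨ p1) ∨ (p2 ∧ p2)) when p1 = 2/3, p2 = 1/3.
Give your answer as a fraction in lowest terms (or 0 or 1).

p1 ⊃ p1 = 2/3 ⊃ 2/3 = 1
p2 ∨ p2 = 1/3 ∨ 1/3 = 1/3
(p2 ∨ p2) ∧ p2 = 1/3 ∧ 1/3 = 1/3
(p1 ⊃ p1) ∧ ((p2 ∨ p2) ∧ p2) = 1 ∧ 1/3 = 1/3
¬((p1 ⊃ p1) ∧ ((p2 ∨ p2) ∧ p2)) = ¬1/3 = 2/3
p1 ∨ p1 = 2/3 ∨ 2/3 = 2/3
p2 ∧ p2 = 1/3 ∧ 1/3 = 1/3
(p1 ∨ p1) ∨ (p2 ∧ p2) = 2/3 ∨ 1/3 = 2/3
¬((p1 ∨ p1) ∨ (p2 ∧ p2)) = ¬2/3 = 1/3
¬((p1 ⊃ p1) ∧ ((p2 ∨ p2) ∧ p2)) ∨ ¬((p1 ∨ p1) ∨ (p2 ∧ p2)) = 2/3 ∨ 1/3 = 2/3

2/3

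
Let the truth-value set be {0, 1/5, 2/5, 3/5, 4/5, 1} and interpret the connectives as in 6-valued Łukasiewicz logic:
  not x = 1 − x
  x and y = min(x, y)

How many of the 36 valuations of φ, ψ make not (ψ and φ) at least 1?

11

value 1: 11 assignments (counts)
value 4/5: 9 assignments
value 3/5: 7 assignments
value 2/5: 5 assignments
value 1/5: 3 assignments
value 0: 1 assignment
So 11 of the 36 assignments meet the threshold.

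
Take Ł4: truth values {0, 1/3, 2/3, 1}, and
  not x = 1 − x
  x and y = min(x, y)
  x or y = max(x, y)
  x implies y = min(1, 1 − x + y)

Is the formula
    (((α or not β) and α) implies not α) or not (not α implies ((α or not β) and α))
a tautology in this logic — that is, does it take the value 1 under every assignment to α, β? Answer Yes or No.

No

Counterexample: take α = 2/3, β = 0.
not β = not 0 = 1
α or not β = 2/3 or 1 = 1
(α or not β) and α = 1 and 2/3 = 2/3
not α = not 2/3 = 1/3
((α or not β) and α) implies not α = 2/3 implies 1/3 = 2/3
not α implies ((α or not β) and α) = 1/3 implies 2/3 = 1
not (not α implies ((α or not β) and α)) = not 1 = 0
(((α or not β) and α) implies not α) or not (not α implies ((α or not β) and α)) = 2/3 or 0 = 2/3
This gives 2/3 ≠ 1.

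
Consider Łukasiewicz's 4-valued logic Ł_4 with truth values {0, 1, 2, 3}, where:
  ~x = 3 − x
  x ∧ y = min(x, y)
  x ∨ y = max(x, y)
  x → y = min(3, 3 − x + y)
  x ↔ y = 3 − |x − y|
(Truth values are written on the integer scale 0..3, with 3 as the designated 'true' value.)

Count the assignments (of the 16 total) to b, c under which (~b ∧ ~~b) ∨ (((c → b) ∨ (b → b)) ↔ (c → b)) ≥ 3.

b = 0, c = 0 ↦ 3  ≥
b = 0, c = 1 ↦ 2  <
b = 0, c = 2 ↦ 1  <
b = 0, c = 3 ↦ 0  <
b = 1, c = 0 ↦ 3  ≥
b = 1, c = 1 ↦ 3  ≥
b = 1, c = 2 ↦ 2  <
b = 1, c = 3 ↦ 1  <
b = 2, c = 0 ↦ 3  ≥
b = 2, c = 1 ↦ 3  ≥
b = 2, c = 2 ↦ 3  ≥
b = 2, c = 3 ↦ 2  <
b = 3, c = 0 ↦ 3  ≥
b = 3, c = 1 ↦ 3  ≥
b = 3, c = 2 ↦ 3  ≥
b = 3, c = 3 ↦ 3  ≥
So 10 of the 16 assignments meet the threshold.

10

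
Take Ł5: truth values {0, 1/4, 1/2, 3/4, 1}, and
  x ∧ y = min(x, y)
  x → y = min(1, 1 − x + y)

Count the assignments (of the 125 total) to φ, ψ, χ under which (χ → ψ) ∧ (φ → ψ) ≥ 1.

value 1: 55 assignments (counts)
value 3/4: 24 assignments
value 1/2: 21 assignments
value 1/4: 16 assignments
value 0: 9 assignments
So 55 of the 125 assignments meet the threshold.

55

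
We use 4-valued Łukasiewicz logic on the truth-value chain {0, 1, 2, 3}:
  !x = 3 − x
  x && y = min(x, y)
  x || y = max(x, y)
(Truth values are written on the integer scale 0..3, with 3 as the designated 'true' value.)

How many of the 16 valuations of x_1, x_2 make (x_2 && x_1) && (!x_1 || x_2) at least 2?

x_1 = 0, x_2 = 0 ↦ 0  <
x_1 = 0, x_2 = 1 ↦ 0  <
x_1 = 0, x_2 = 2 ↦ 0  <
x_1 = 0, x_2 = 3 ↦ 0  <
x_1 = 1, x_2 = 0 ↦ 0  <
x_1 = 1, x_2 = 1 ↦ 1  <
x_1 = 1, x_2 = 2 ↦ 1  <
x_1 = 1, x_2 = 3 ↦ 1  <
x_1 = 2, x_2 = 0 ↦ 0  <
x_1 = 2, x_2 = 1 ↦ 1  <
x_1 = 2, x_2 = 2 ↦ 2  ≥
x_1 = 2, x_2 = 3 ↦ 2  ≥
x_1 = 3, x_2 = 0 ↦ 0  <
x_1 = 3, x_2 = 1 ↦ 1  <
x_1 = 3, x_2 = 2 ↦ 2  ≥
x_1 = 3, x_2 = 3 ↦ 3  ≥
So 4 of the 16 assignments meet the threshold.

4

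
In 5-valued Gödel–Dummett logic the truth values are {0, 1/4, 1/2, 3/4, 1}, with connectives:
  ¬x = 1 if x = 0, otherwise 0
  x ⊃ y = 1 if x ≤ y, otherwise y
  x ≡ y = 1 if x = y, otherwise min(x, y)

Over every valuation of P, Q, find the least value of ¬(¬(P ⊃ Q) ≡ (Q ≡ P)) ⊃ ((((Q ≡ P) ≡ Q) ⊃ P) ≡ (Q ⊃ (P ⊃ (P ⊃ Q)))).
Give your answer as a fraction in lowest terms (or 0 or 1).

1/4

Take P = 1/4, Q = 0:
P ⊃ Q = 1/4 ⊃ 0 = 0
¬(P ⊃ Q) = ¬0 = 1
Q ≡ P = 0 ≡ 1/4 = 0
¬(P ⊃ Q) ≡ (Q ≡ P) = 1 ≡ 0 = 0
¬(¬(P ⊃ Q) ≡ (Q ≡ P)) = ¬0 = 1
Q ≡ P = 0 ≡ 1/4 = 0
(Q ≡ P) ≡ Q = 0 ≡ 0 = 1
((Q ≡ P) ≡ Q) ⊃ P = 1 ⊃ 1/4 = 1/4
P ⊃ Q = 1/4 ⊃ 0 = 0
P ⊃ (P ⊃ Q) = 1/4 ⊃ 0 = 0
Q ⊃ (P ⊃ (P ⊃ Q)) = 0 ⊃ 0 = 1
(((Q ≡ P) ≡ Q) ⊃ P) ≡ (Q ⊃ (P ⊃ (P ⊃ Q))) = 1/4 ≡ 1 = 1/4
¬(¬(P ⊃ Q) ≡ (Q ≡ P)) ⊃ ((((Q ≡ P) ≡ Q) ⊃ P) ≡ (Q ⊃ (P ⊃ (P ⊃ Q)))) = 1 ⊃ 1/4 = 1/4
No assignment yields a value below 1/4, so this is the minimum.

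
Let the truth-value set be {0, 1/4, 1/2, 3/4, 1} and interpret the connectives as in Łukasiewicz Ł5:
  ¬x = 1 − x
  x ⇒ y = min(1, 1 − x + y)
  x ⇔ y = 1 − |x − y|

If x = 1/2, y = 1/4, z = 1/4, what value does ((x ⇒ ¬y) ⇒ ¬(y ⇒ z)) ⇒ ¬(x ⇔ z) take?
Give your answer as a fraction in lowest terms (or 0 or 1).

1

¬y = ¬1/4 = 3/4
x ⇒ ¬y = 1/2 ⇒ 3/4 = 1
y ⇒ z = 1/4 ⇒ 1/4 = 1
¬(y ⇒ z) = ¬1 = 0
(x ⇒ ¬y) ⇒ ¬(y ⇒ z) = 1 ⇒ 0 = 0
x ⇔ z = 1/2 ⇔ 1/4 = 3/4
¬(x ⇔ z) = ¬3/4 = 1/4
((x ⇒ ¬y) ⇒ ¬(y ⇒ z)) ⇒ ¬(x ⇔ z) = 0 ⇒ 1/4 = 1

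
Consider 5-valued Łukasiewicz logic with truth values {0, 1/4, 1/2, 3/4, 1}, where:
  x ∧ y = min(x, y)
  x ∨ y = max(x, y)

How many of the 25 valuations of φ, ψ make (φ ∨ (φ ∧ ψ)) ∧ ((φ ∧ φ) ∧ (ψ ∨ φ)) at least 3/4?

10

value 1: 5 assignments (counts)
value 3/4: 5 assignments (counts)
value 1/2: 5 assignments
value 1/4: 5 assignments
value 0: 5 assignments
So 10 of the 25 assignments meet the threshold.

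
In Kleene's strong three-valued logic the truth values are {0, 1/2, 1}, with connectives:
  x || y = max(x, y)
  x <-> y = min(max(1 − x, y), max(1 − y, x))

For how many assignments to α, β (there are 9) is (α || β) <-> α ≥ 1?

4

α = 0, β = 0 ↦ 1  ≥
α = 0, β = 1/2 ↦ 1/2  <
α = 0, β = 1 ↦ 0  <
α = 1/2, β = 0 ↦ 1/2  <
α = 1/2, β = 1/2 ↦ 1/2  <
α = 1/2, β = 1 ↦ 1/2  <
α = 1, β = 0 ↦ 1  ≥
α = 1, β = 1/2 ↦ 1  ≥
α = 1, β = 1 ↦ 1  ≥
So 4 of the 9 assignments meet the threshold.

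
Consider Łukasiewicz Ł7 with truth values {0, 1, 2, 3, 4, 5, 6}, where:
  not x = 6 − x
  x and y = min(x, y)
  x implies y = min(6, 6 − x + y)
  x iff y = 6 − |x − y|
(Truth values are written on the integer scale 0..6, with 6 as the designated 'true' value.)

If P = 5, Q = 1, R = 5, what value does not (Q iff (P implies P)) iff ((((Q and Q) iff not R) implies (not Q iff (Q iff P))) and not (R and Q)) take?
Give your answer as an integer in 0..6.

4

P implies P = 5 implies 5 = 6
Q iff (P implies P) = 1 iff 6 = 1
not (Q iff (P implies P)) = not 1 = 5
Q and Q = 1 and 1 = 1
not R = not 5 = 1
(Q and Q) iff not R = 1 iff 1 = 6
not Q = not 1 = 5
Q iff P = 1 iff 5 = 2
not Q iff (Q iff P) = 5 iff 2 = 3
((Q and Q) iff not R) implies (not Q iff (Q iff P)) = 6 implies 3 = 3
R and Q = 5 and 1 = 1
not (R and Q) = not 1 = 5
(((Q and Q) iff not R) implies (not Q iff (Q iff P))) and not (R and Q) = 3 and 5 = 3
not (Q iff (P implies P)) iff ((((Q and Q) iff not R) implies (not Q iff (Q iff P))) and not (R and Q)) = 5 iff 3 = 4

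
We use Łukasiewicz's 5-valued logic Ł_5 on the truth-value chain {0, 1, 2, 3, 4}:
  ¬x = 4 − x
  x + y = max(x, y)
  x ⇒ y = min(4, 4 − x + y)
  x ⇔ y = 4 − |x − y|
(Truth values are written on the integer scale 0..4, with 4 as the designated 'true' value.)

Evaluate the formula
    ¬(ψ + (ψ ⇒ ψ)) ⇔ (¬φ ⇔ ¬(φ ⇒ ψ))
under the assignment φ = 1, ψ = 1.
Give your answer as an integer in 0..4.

3

ψ ⇒ ψ = 1 ⇒ 1 = 4
ψ + (ψ ⇒ ψ) = 1 + 4 = 4
¬(ψ + (ψ ⇒ ψ)) = ¬4 = 0
¬φ = ¬1 = 3
φ ⇒ ψ = 1 ⇒ 1 = 4
¬(φ ⇒ ψ) = ¬4 = 0
¬φ ⇔ ¬(φ ⇒ ψ) = 3 ⇔ 0 = 1
¬(ψ + (ψ ⇒ ψ)) ⇔ (¬φ ⇔ ¬(φ ⇒ ψ)) = 0 ⇔ 1 = 3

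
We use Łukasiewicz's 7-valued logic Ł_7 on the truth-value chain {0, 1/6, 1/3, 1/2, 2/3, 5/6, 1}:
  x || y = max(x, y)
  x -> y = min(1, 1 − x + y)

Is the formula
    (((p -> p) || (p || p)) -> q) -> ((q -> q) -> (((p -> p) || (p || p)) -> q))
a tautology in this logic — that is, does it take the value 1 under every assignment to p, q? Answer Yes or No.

At p = 1, q = 1/2, for instance:
p -> p = 1 -> 1 = 1
p || p = 1 || 1 = 1
(p -> p) || (p || p) = 1 || 1 = 1
((p -> p) || (p || p)) -> q = 1 -> 1/2 = 1/2
q -> q = 1/2 -> 1/2 = 1
((p -> p) || (p || p)) -> q = 1 -> 1/2 = 1/2
(q -> q) -> (((p -> p) || (p || p)) -> q) = 1 -> 1/2 = 1/2
(((p -> p) || (p || p)) -> q) -> ((q -> q) -> (((p -> p) || (p || p)) -> q)) = 1/2 -> 1/2 = 1
and checking the remaining 48 assignments likewise gives ≥ 1 in every case.

Yes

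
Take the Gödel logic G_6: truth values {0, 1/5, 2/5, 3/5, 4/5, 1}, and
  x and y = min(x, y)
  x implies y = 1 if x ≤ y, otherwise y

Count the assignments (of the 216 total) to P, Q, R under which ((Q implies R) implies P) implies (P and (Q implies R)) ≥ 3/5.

value 1: 146 assignments (counts)
value 4/5: 2 assignments (counts)
value 3/5: 6 assignments (counts)
value 2/5: 12 assignments
value 1/5: 20 assignments
value 0: 30 assignments
So 154 of the 216 assignments meet the threshold.

154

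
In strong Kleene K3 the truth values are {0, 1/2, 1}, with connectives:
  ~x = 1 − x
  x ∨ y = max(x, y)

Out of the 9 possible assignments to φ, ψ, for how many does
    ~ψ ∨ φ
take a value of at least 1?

5

φ = 0, ψ = 0 ↦ 1  ≥
φ = 0, ψ = 1/2 ↦ 1/2  <
φ = 0, ψ = 1 ↦ 0  <
φ = 1/2, ψ = 0 ↦ 1  ≥
φ = 1/2, ψ = 1/2 ↦ 1/2  <
φ = 1/2, ψ = 1 ↦ 1/2  <
φ = 1, ψ = 0 ↦ 1  ≥
φ = 1, ψ = 1/2 ↦ 1  ≥
φ = 1, ψ = 1 ↦ 1  ≥
So 5 of the 9 assignments meet the threshold.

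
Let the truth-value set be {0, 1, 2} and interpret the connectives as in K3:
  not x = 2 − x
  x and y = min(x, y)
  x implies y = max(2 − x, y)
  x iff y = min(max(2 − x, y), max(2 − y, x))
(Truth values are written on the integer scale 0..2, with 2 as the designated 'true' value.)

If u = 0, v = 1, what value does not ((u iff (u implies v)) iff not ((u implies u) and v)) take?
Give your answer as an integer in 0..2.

1

u implies v = 0 implies 1 = 2
u iff (u implies v) = 0 iff 2 = 0
u implies u = 0 implies 0 = 2
(u implies u) and v = 2 and 1 = 1
not ((u implies u) and v) = not 1 = 1
(u iff (u implies v)) iff not ((u implies u) and v) = 0 iff 1 = 1
not ((u iff (u implies v)) iff not ((u implies u) and v)) = not 1 = 1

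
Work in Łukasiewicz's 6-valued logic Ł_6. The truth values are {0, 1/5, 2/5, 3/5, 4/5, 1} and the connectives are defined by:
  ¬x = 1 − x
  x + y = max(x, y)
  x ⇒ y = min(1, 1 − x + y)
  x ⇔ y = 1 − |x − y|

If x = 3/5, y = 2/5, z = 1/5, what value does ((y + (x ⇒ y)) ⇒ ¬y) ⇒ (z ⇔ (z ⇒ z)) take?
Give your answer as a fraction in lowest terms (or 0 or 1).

2/5

x ⇒ y = 3/5 ⇒ 2/5 = 4/5
y + (x ⇒ y) = 2/5 + 4/5 = 4/5
¬y = ¬2/5 = 3/5
(y + (x ⇒ y)) ⇒ ¬y = 4/5 ⇒ 3/5 = 4/5
z ⇒ z = 1/5 ⇒ 1/5 = 1
z ⇔ (z ⇒ z) = 1/5 ⇔ 1 = 1/5
((y + (x ⇒ y)) ⇒ ¬y) ⇒ (z ⇔ (z ⇒ z)) = 4/5 ⇒ 1/5 = 2/5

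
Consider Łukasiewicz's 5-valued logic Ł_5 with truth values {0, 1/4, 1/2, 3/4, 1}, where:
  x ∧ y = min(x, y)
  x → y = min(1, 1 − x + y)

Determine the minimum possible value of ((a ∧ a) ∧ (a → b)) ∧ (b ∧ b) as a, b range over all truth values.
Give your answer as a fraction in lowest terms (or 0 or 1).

0

Take a = 0, b = 0:
a ∧ a = 0 ∧ 0 = 0
a → b = 0 → 0 = 1
(a ∧ a) ∧ (a → b) = 0 ∧ 1 = 0
b ∧ b = 0 ∧ 0 = 0
((a ∧ a) ∧ (a → b)) ∧ (b ∧ b) = 0 ∧ 0 = 0
No assignment yields a value below 0, so this is the minimum.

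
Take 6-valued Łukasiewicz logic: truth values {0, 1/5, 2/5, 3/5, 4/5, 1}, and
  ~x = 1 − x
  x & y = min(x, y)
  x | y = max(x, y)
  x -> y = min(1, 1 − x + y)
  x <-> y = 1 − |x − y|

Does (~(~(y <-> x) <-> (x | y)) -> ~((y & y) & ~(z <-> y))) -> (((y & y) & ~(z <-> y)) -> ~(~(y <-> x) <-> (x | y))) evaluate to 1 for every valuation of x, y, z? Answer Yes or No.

No

Counterexample: take x = 0, y = 1/5, z = 0.
y <-> x = 1/5 <-> 0 = 4/5
~(y <-> x) = ~4/5 = 1/5
x | y = 0 | 1/5 = 1/5
~(y <-> x) <-> (x | y) = 1/5 <-> 1/5 = 1
~(~(y <-> x) <-> (x | y)) = ~1 = 0
y & y = 1/5 & 1/5 = 1/5
z <-> y = 0 <-> 1/5 = 4/5
~(z <-> y) = ~4/5 = 1/5
(y & y) & ~(z <-> y) = 1/5 & 1/5 = 1/5
~((y & y) & ~(z <-> y)) = ~1/5 = 4/5
~(~(y <-> x) <-> (x | y)) -> ~((y & y) & ~(z <-> y)) = 0 -> 4/5 = 1
y & y = 1/5 & 1/5 = 1/5
z <-> y = 0 <-> 1/5 = 4/5
~(z <-> y) = ~4/5 = 1/5
(y & y) & ~(z <-> y) = 1/5 & 1/5 = 1/5
y <-> x = 1/5 <-> 0 = 4/5
~(y <-> x) = ~4/5 = 1/5
x | y = 0 | 1/5 = 1/5
~(y <-> x) <-> (x | y) = 1/5 <-> 1/5 = 1
~(~(y <-> x) <-> (x | y)) = ~1 = 0
((y & y) & ~(z <-> y)) -> ~(~(y <-> x) <-> (x | y)) = 1/5 -> 0 = 4/5
(~(~(y <-> x) <-> (x | y)) -> ~((y & y) & ~(z <-> y))) -> (((y & y) & ~(z <-> y)) -> ~(~(y <-> x) <-> (x | y))) = 1 -> 4/5 = 4/5
This gives 4/5 ≠ 1.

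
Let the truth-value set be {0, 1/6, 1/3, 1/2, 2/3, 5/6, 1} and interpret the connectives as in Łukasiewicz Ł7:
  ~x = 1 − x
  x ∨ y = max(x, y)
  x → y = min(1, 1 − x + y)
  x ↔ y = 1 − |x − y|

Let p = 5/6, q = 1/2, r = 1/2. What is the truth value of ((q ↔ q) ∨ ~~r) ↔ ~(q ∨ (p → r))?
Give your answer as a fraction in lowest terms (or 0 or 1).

1/3

q ↔ q = 1/2 ↔ 1/2 = 1
~r = ~1/2 = 1/2
~~r = ~1/2 = 1/2
(q ↔ q) ∨ ~~r = 1 ∨ 1/2 = 1
p → r = 5/6 → 1/2 = 2/3
q ∨ (p → r) = 1/2 ∨ 2/3 = 2/3
~(q ∨ (p → r)) = ~2/3 = 1/3
((q ↔ q) ∨ ~~r) ↔ ~(q ∨ (p → r)) = 1 ↔ 1/3 = 1/3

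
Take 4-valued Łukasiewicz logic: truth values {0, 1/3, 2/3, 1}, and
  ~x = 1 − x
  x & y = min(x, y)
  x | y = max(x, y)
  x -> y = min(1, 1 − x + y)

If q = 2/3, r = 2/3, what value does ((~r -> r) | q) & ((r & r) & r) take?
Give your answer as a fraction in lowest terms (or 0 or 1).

~r = ~2/3 = 1/3
~r -> r = 1/3 -> 2/3 = 1
(~r -> r) | q = 1 | 2/3 = 1
r & r = 2/3 & 2/3 = 2/3
(r & r) & r = 2/3 & 2/3 = 2/3
((~r -> r) | q) & ((r & r) & r) = 1 & 2/3 = 2/3

2/3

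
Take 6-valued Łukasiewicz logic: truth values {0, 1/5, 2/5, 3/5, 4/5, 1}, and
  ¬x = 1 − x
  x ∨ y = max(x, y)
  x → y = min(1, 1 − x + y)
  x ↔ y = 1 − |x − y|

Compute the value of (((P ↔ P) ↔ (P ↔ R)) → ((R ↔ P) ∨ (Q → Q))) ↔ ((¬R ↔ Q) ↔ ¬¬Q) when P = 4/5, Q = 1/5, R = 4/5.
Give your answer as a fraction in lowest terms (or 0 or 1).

1/5

P ↔ P = 4/5 ↔ 4/5 = 1
P ↔ R = 4/5 ↔ 4/5 = 1
(P ↔ P) ↔ (P ↔ R) = 1 ↔ 1 = 1
R ↔ P = 4/5 ↔ 4/5 = 1
Q → Q = 1/5 → 1/5 = 1
(R ↔ P) ∨ (Q → Q) = 1 ∨ 1 = 1
((P ↔ P) ↔ (P ↔ R)) → ((R ↔ P) ∨ (Q → Q)) = 1 → 1 = 1
¬R = ¬4/5 = 1/5
¬R ↔ Q = 1/5 ↔ 1/5 = 1
¬Q = ¬1/5 = 4/5
¬¬Q = ¬4/5 = 1/5
(¬R ↔ Q) ↔ ¬¬Q = 1 ↔ 1/5 = 1/5
(((P ↔ P) ↔ (P ↔ R)) → ((R ↔ P) ∨ (Q → Q))) ↔ ((¬R ↔ Q) ↔ ¬¬Q) = 1 ↔ 1/5 = 1/5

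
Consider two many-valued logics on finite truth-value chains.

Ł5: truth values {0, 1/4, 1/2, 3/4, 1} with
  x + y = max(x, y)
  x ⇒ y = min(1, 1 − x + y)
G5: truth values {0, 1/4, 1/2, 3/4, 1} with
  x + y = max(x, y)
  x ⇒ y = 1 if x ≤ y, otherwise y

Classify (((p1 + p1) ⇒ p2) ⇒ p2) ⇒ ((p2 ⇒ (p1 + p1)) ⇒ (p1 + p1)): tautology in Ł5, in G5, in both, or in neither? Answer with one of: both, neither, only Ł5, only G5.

In Ł5: every assignment gives 1 — tautology.
In G5: at p1 = 1/4, p2 = 0 the value is 1/4 — not a tautology.

only Ł5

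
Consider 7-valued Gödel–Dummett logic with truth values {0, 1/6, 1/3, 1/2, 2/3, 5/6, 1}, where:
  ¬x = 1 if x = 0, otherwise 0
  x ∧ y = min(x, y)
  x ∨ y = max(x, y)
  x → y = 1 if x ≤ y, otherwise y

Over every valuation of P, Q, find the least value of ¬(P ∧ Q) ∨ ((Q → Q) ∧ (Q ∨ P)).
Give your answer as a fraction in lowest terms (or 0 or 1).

1/6

Take P = 1/6, Q = 1/6:
P ∧ Q = 1/6 ∧ 1/6 = 1/6
¬(P ∧ Q) = ¬1/6 = 0
Q → Q = 1/6 → 1/6 = 1
Q ∨ P = 1/6 ∨ 1/6 = 1/6
(Q → Q) ∧ (Q ∨ P) = 1 ∧ 1/6 = 1/6
¬(P ∧ Q) ∨ ((Q → Q) ∧ (Q ∨ P)) = 0 ∨ 1/6 = 1/6
No assignment yields a value below 1/6, so this is the minimum.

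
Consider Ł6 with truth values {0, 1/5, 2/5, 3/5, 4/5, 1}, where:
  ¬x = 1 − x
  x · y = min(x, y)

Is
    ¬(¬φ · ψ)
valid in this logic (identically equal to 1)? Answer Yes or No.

Counterexample: take φ = 0, ψ = 1/5.
¬φ = ¬0 = 1
¬φ · ψ = 1 · 1/5 = 1/5
¬(¬φ · ψ) = ¬1/5 = 4/5
This gives 4/5 ≠ 1.

No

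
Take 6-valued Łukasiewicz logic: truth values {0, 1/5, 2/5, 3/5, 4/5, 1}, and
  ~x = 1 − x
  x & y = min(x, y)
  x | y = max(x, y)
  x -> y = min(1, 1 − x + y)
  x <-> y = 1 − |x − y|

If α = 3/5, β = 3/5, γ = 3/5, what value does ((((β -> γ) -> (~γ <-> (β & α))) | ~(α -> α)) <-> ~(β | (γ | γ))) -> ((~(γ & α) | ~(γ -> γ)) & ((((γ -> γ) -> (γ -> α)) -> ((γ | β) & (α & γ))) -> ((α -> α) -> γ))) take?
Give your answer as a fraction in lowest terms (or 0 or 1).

β -> γ = 3/5 -> 3/5 = 1
~γ = ~3/5 = 2/5
β & α = 3/5 & 3/5 = 3/5
~γ <-> (β & α) = 2/5 <-> 3/5 = 4/5
(β -> γ) -> (~γ <-> (β & α)) = 1 -> 4/5 = 4/5
α -> α = 3/5 -> 3/5 = 1
~(α -> α) = ~1 = 0
((β -> γ) -> (~γ <-> (β & α))) | ~(α -> α) = 4/5 | 0 = 4/5
γ | γ = 3/5 | 3/5 = 3/5
β | (γ | γ) = 3/5 | 3/5 = 3/5
~(β | (γ | γ)) = ~3/5 = 2/5
(((β -> γ) -> (~γ <-> (β & α))) | ~(α -> α)) <-> ~(β | (γ | γ)) = 4/5 <-> 2/5 = 3/5
γ & α = 3/5 & 3/5 = 3/5
~(γ & α) = ~3/5 = 2/5
γ -> γ = 3/5 -> 3/5 = 1
~(γ -> γ) = ~1 = 0
~(γ & α) | ~(γ -> γ) = 2/5 | 0 = 2/5
γ -> γ = 3/5 -> 3/5 = 1
γ -> α = 3/5 -> 3/5 = 1
(γ -> γ) -> (γ -> α) = 1 -> 1 = 1
γ | β = 3/5 | 3/5 = 3/5
α & γ = 3/5 & 3/5 = 3/5
(γ | β) & (α & γ) = 3/5 & 3/5 = 3/5
((γ -> γ) -> (γ -> α)) -> ((γ | β) & (α & γ)) = 1 -> 3/5 = 3/5
α -> α = 3/5 -> 3/5 = 1
(α -> α) -> γ = 1 -> 3/5 = 3/5
(((γ -> γ) -> (γ -> α)) -> ((γ | β) & (α & γ))) -> ((α -> α) -> γ) = 3/5 -> 3/5 = 1
(~(γ & α) | ~(γ -> γ)) & ((((γ -> γ) -> (γ -> α)) -> ((γ | β) & (α & γ))) -> ((α -> α) -> γ)) = 2/5 & 1 = 2/5
((((β -> γ) -> (~γ <-> (β & α))) | ~(α -> α)) <-> ~(β | (γ | γ))) -> ((~(γ & α) | ~(γ -> γ)) & ((((γ -> γ) -> (γ -> α)) -> ((γ | β) & (α & γ))) -> ((α -> α) -> γ))) = 3/5 -> 2/5 = 4/5

4/5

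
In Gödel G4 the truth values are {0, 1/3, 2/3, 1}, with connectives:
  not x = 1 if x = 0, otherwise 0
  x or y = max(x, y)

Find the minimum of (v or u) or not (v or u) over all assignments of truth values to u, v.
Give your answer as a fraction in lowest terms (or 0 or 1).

Take u = 0, v = 1/3:
v or u = 1/3 or 0 = 1/3
v or u = 1/3 or 0 = 1/3
not (v or u) = not 1/3 = 0
(v or u) or not (v or u) = 1/3 or 0 = 1/3
No assignment yields a value below 1/3, so this is the minimum.

1/3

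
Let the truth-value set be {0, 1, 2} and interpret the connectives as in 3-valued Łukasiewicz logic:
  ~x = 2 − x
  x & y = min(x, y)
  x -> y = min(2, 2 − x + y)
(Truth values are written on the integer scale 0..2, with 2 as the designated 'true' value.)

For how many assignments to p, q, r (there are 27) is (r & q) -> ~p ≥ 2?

22

value 2: 22 assignments (counts)
value 1: 4 assignments
value 0: 1 assignment
So 22 of the 27 assignments meet the threshold.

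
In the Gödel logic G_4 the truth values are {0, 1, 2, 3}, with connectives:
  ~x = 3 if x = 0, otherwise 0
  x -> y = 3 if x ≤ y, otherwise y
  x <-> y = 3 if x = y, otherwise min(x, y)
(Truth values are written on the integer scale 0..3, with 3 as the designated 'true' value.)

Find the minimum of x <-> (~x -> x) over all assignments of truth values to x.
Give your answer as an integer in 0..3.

1

Take x = 1:
~x = ~1 = 0
~x -> x = 0 -> 1 = 3
x <-> (~x -> x) = 1 <-> 3 = 1
No assignment yields a value below 1, so this is the minimum.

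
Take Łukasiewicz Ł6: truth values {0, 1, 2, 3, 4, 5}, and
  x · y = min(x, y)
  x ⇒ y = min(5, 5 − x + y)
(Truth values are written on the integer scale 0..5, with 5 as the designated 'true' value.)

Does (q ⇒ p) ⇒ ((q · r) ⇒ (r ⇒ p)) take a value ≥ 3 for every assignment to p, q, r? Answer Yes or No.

Yes

At p = 0, q = 1, r = 4, for instance:
q ⇒ p = 1 ⇒ 0 = 4
q · r = 1 · 4 = 1
r ⇒ p = 4 ⇒ 0 = 1
(q · r) ⇒ (r ⇒ p) = 1 ⇒ 1 = 5
(q ⇒ p) ⇒ ((q · r) ⇒ (r ⇒ p)) = 4 ⇒ 5 = 5
and checking the remaining 215 assignments likewise gives ≥ 3 in every case.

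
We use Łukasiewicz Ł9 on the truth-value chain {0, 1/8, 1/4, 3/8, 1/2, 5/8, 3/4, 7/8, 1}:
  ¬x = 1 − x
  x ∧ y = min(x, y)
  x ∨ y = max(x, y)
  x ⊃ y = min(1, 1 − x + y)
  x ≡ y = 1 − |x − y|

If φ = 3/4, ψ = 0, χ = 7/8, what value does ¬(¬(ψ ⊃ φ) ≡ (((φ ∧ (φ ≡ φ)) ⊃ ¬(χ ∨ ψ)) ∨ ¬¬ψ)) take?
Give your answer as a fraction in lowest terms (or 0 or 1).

3/8

ψ ⊃ φ = 0 ⊃ 3/4 = 1
¬(ψ ⊃ φ) = ¬1 = 0
φ ≡ φ = 3/4 ≡ 3/4 = 1
φ ∧ (φ ≡ φ) = 3/4 ∧ 1 = 3/4
χ ∨ ψ = 7/8 ∨ 0 = 7/8
¬(χ ∨ ψ) = ¬7/8 = 1/8
(φ ∧ (φ ≡ φ)) ⊃ ¬(χ ∨ ψ) = 3/4 ⊃ 1/8 = 3/8
¬ψ = ¬0 = 1
¬¬ψ = ¬1 = 0
((φ ∧ (φ ≡ φ)) ⊃ ¬(χ ∨ ψ)) ∨ ¬¬ψ = 3/8 ∨ 0 = 3/8
¬(ψ ⊃ φ) ≡ (((φ ∧ (φ ≡ φ)) ⊃ ¬(χ ∨ ψ)) ∨ ¬¬ψ) = 0 ≡ 3/8 = 5/8
¬(¬(ψ ⊃ φ) ≡ (((φ ∧ (φ ≡ φ)) ⊃ ¬(χ ∨ ψ)) ∨ ¬¬ψ)) = ¬5/8 = 3/8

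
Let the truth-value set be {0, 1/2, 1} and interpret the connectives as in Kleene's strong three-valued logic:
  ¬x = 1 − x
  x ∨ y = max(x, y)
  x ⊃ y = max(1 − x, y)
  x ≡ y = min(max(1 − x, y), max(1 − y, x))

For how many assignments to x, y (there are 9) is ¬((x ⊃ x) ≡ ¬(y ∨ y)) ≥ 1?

x = 0, y = 0 ↦ 0  <
x = 0, y = 1/2 ↦ 1/2  <
x = 0, y = 1 ↦ 1  ≥
x = 1/2, y = 0 ↦ 1/2  <
x = 1/2, y = 1/2 ↦ 1/2  <
x = 1/2, y = 1 ↦ 1/2  <
x = 1, y = 0 ↦ 0  <
x = 1, y = 1/2 ↦ 1/2  <
x = 1, y = 1 ↦ 1  ≥
So 2 of the 9 assignments meet the threshold.

2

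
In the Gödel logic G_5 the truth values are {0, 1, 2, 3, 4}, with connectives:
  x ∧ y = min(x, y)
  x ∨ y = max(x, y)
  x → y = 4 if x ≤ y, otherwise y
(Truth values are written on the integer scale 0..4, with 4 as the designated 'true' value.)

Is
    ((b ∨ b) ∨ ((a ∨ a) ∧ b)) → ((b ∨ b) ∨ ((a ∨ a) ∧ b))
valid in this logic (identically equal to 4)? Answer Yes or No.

Yes

At a = 2, b = 0, for instance:
b ∨ b = 0 ∨ 0 = 0
a ∨ a = 2 ∨ 2 = 2
(a ∨ a) ∧ b = 2 ∧ 0 = 0
(b ∨ b) ∨ ((a ∨ a) ∧ b) = 0 ∨ 0 = 0
((b ∨ b) ∨ ((a ∨ a) ∧ b)) → ((b ∨ b) ∨ ((a ∨ a) ∧ b)) = 0 → 0 = 4
and checking the remaining 24 assignments likewise gives ≥ 4 in every case.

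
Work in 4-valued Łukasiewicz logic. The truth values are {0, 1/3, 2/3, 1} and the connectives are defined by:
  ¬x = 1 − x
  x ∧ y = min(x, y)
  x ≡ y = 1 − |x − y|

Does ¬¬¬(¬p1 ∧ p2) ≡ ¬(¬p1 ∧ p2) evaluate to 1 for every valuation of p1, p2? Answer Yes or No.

p1 = 0, p2 = 0 ↦ 1
p1 = 0, p2 = 1/3 ↦ 1
p1 = 0, p2 = 2/3 ↦ 1
p1 = 0, p2 = 1 ↦ 1
p1 = 1/3, p2 = 0 ↦ 1
p1 = 1/3, p2 = 1/3 ↦ 1
p1 = 1/3, p2 = 2/3 ↦ 1
p1 = 1/3, p2 = 1 ↦ 1
p1 = 2/3, p2 = 0 ↦ 1
p1 = 2/3, p2 = 1/3 ↦ 1
p1 = 2/3, p2 = 2/3 ↦ 1
p1 = 2/3, p2 = 1 ↦ 1
p1 = 1, p2 = 0 ↦ 1
p1 = 1, p2 = 1/3 ↦ 1
p1 = 1, p2 = 2/3 ↦ 1
p1 = 1, p2 = 1 ↦ 1
Every assignment gives a value ≥ 1.

Yes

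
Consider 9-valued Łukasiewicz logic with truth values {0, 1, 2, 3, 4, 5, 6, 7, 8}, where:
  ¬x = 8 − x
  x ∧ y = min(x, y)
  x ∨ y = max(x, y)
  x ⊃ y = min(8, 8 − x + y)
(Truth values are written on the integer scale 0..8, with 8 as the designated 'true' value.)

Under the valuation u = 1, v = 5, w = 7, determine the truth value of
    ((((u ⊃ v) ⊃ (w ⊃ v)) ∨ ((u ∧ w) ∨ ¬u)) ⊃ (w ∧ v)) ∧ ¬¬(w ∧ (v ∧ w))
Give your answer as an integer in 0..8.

u ⊃ v = 1 ⊃ 5 = 8
w ⊃ v = 7 ⊃ 5 = 6
(u ⊃ v) ⊃ (w ⊃ v) = 8 ⊃ 6 = 6
u ∧ w = 1 ∧ 7 = 1
¬u = ¬1 = 7
(u ∧ w) ∨ ¬u = 1 ∨ 7 = 7
((u ⊃ v) ⊃ (w ⊃ v)) ∨ ((u ∧ w) ∨ ¬u) = 6 ∨ 7 = 7
w ∧ v = 7 ∧ 5 = 5
(((u ⊃ v) ⊃ (w ⊃ v)) ∨ ((u ∧ w) ∨ ¬u)) ⊃ (w ∧ v) = 7 ⊃ 5 = 6
v ∧ w = 5 ∧ 7 = 5
w ∧ (v ∧ w) = 7 ∧ 5 = 5
¬(w ∧ (v ∧ w)) = ¬5 = 3
¬¬(w ∧ (v ∧ w)) = ¬3 = 5
((((u ⊃ v) ⊃ (w ⊃ v)) ∨ ((u ∧ w) ∨ ¬u)) ⊃ (w ∧ v)) ∧ ¬¬(w ∧ (v ∧ w)) = 6 ∧ 5 = 5

5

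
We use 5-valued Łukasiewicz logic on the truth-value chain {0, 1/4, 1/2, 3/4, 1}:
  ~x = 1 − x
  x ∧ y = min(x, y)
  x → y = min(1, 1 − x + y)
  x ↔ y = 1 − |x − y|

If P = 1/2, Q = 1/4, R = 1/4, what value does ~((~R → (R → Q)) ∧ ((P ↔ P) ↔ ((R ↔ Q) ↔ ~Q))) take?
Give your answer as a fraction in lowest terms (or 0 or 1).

1/4

~R = ~1/4 = 3/4
R → Q = 1/4 → 1/4 = 1
~R → (R → Q) = 3/4 → 1 = 1
P ↔ P = 1/2 ↔ 1/2 = 1
R ↔ Q = 1/4 ↔ 1/4 = 1
~Q = ~1/4 = 3/4
(R ↔ Q) ↔ ~Q = 1 ↔ 3/4 = 3/4
(P ↔ P) ↔ ((R ↔ Q) ↔ ~Q) = 1 ↔ 3/4 = 3/4
(~R → (R → Q)) ∧ ((P ↔ P) ↔ ((R ↔ Q) ↔ ~Q)) = 1 ∧ 3/4 = 3/4
~((~R → (R → Q)) ∧ ((P ↔ P) ↔ ((R ↔ Q) ↔ ~Q))) = ~3/4 = 1/4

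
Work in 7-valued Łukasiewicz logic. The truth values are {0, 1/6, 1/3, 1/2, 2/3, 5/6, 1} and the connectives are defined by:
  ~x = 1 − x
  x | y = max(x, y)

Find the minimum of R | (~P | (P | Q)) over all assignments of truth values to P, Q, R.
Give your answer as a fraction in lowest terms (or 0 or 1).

Take P = 1/2, Q = 0, R = 0:
~P = ~1/2 = 1/2
P | Q = 1/2 | 0 = 1/2
~P | (P | Q) = 1/2 | 1/2 = 1/2
R | (~P | (P | Q)) = 0 | 1/2 = 1/2
No assignment yields a value below 1/2, so this is the minimum.

1/2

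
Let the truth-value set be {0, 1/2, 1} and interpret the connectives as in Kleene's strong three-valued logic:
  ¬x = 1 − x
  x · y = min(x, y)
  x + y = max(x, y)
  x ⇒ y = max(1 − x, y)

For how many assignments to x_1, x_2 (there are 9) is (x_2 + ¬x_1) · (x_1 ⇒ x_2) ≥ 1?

5

x_1 = 0, x_2 = 0 ↦ 1  ≥
x_1 = 0, x_2 = 1/2 ↦ 1  ≥
x_1 = 0, x_2 = 1 ↦ 1  ≥
x_1 = 1/2, x_2 = 0 ↦ 1/2  <
x_1 = 1/2, x_2 = 1/2 ↦ 1/2  <
x_1 = 1/2, x_2 = 1 ↦ 1  ≥
x_1 = 1, x_2 = 0 ↦ 0  <
x_1 = 1, x_2 = 1/2 ↦ 1/2  <
x_1 = 1, x_2 = 1 ↦ 1  ≥
So 5 of the 9 assignments meet the threshold.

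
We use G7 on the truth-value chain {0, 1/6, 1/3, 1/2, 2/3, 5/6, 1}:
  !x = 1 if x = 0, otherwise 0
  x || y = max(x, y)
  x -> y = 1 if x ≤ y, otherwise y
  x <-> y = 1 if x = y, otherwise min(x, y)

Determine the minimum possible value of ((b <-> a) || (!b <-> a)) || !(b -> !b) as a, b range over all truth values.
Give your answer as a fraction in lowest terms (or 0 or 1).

1/6

Take a = 1/6, b = 0:
b <-> a = 0 <-> 1/6 = 0
!b = !0 = 1
!b <-> a = 1 <-> 1/6 = 1/6
(b <-> a) || (!b <-> a) = 0 || 1/6 = 1/6
!b = !0 = 1
b -> !b = 0 -> 1 = 1
!(b -> !b) = !1 = 0
((b <-> a) || (!b <-> a)) || !(b -> !b) = 1/6 || 0 = 1/6
No assignment yields a value below 1/6, so this is the minimum.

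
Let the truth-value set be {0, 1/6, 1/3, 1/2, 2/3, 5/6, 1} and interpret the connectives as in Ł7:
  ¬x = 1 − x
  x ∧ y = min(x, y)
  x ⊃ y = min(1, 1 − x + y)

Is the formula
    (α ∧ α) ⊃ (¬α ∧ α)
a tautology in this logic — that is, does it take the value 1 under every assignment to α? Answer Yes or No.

No

Counterexample: take α = 2/3.
α ∧ α = 2/3 ∧ 2/3 = 2/3
¬α = ¬2/3 = 1/3
¬α ∧ α = 1/3 ∧ 2/3 = 1/3
(α ∧ α) ⊃ (¬α ∧ α) = 2/3 ⊃ 1/3 = 2/3
This gives 2/3 ≠ 1.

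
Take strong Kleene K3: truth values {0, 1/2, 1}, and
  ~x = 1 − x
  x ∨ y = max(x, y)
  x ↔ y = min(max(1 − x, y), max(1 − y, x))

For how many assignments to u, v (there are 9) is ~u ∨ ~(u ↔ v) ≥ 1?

u = 0, v = 0 ↦ 1  ≥
u = 0, v = 1/2 ↦ 1  ≥
u = 0, v = 1 ↦ 1  ≥
u = 1/2, v = 0 ↦ 1/2  <
u = 1/2, v = 1/2 ↦ 1/2  <
u = 1/2, v = 1 ↦ 1/2  <
u = 1, v = 0 ↦ 1  ≥
u = 1, v = 1/2 ↦ 1/2  <
u = 1, v = 1 ↦ 0  <
So 4 of the 9 assignments meet the threshold.

4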